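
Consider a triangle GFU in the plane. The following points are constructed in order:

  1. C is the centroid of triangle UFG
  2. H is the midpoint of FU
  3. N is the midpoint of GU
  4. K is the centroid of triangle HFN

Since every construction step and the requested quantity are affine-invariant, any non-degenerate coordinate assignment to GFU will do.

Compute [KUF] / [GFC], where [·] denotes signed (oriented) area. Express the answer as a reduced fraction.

[KUF]:[GFC] = -1/2

Work in coordinates with G = (0, 0), F = (1, 0), U = (0, 1).
1. C is the centroid of triangle UFG ⇒ C = (1/3, 1/3)
2. H is the midpoint of FU ⇒ H = (1/2, 1/2)
3. N is the midpoint of GU ⇒ N = (0, 1/2)
4. K is the centroid of triangle HFN ⇒ K = (1/2, 1/3)
2·[KUF] = -1/6, 2·[GFC] = 1/3
[KUF]:[GFC] = -1/6:1/3 = -1/2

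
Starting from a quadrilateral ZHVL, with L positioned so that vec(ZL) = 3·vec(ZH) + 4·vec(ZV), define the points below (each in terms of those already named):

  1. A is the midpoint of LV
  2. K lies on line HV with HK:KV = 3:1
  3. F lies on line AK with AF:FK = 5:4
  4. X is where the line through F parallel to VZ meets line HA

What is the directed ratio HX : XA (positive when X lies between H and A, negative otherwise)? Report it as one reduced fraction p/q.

Set Z = (0, 0), H = (1, 0), V = (0, 1), L = (3, 4); any affine frame gives the same invariant.
1. A is the midpoint of LV ⇒ A = (3/2, 5/2)
2. K lies on line HV with HK:KV = 3:1 ⇒ K = (1/4, 3/4)
3. F lies on line AK with AF:FK = 5:4 ⇒ F = (29/36, 55/36)
4. X is where the line through F parallel to VZ meets line HA ⇒ X = (29/36, -35/36)
X = H + t·(A−H) with t = -7/18, so HX:XA = t:(1−t) = -7/18:25/18

HX:XA = -7/25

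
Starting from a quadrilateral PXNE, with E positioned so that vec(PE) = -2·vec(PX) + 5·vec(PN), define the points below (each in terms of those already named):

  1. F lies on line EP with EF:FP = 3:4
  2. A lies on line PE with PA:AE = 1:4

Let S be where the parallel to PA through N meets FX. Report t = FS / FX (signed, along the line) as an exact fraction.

t = 2/5

Choose coordinates P = (0, 0), X = (1, 0), N = (0, 1), E = (-2, 5).
1. F lies on line EP with EF:FP = 3:4 ⇒ F = (-8/7, 20/7)
2. A lies on line PE with PA:AE = 1:4 ⇒ A = (-2/5, 1)
through N parallel to PA: direction (-2/5, 1); meets FX at S = (-2/7, 12/7)
S = F + t·(X−F) with t = 2/5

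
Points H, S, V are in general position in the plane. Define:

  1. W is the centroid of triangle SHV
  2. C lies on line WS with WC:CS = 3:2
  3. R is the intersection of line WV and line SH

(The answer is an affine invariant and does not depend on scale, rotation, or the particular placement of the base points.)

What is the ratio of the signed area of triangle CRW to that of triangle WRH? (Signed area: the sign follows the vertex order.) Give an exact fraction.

[CRW]:[WRH] = 3/5

Set H = (0, 0), S = (1, 0), V = (0, 1); any affine frame gives the same invariant.
1. W is the centroid of triangle SHV ⇒ W = (1/3, 1/3)
2. C lies on line WS with WC:CS = 3:2 ⇒ C = (11/15, 2/15)
3. R is the intersection of line WV and line SH ⇒ R = (1/2, 0)
2·[CRW] = -1/10, 2·[WRH] = -1/6
[CRW]:[WRH] = -1/10:-1/6 = 3/5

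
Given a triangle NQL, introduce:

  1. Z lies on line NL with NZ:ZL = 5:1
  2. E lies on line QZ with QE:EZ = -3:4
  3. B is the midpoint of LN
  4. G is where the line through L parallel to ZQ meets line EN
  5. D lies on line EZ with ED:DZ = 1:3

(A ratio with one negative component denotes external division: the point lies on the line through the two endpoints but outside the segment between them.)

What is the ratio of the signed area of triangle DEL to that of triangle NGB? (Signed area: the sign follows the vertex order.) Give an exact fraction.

Set N = (0, 0), Q = (1, 0), L = (0, 1); any affine frame gives the same invariant.
1. Z lies on line NL with NZ:ZL = 5:1 ⇒ Z = (0, 5/6)
2. E lies on line QZ with QE:EZ = -3:4 ⇒ E = (4, -5/2)
3. B is the midpoint of LN ⇒ B = (0, 1/2)
4. G is where the line through L parallel to ZQ meets line EN ⇒ G = (24/5, -3)
5. D lies on line EZ with ED:DZ = 1:3 ⇒ D = (3, -5/3)
2·[DEL] = 1/6, 2·[NGB] = 12/5
[DEL]:[NGB] = 1/6:12/5 = 5/72

[DEL]:[NGB] = 5/72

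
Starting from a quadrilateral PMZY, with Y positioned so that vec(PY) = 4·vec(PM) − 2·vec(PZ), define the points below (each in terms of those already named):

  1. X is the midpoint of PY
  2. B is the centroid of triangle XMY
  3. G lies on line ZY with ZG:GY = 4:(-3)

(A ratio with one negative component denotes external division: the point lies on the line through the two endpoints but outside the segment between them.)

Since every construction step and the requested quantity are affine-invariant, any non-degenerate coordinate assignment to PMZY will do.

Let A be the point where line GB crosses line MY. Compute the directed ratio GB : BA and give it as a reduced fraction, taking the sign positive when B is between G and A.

Choose coordinates P = (0, 0), M = (1, 0), Z = (0, 1), Y = (4, -2).
1. X is the midpoint of PY ⇒ X = (2, -1)
2. B is the centroid of triangle XMY ⇒ B = (7/3, -1)
3. G lies on line ZY with ZG:GY = 4:(-3) ⇒ G = (16, -11)
line GB meets MY at A = (5/8, 1/4)
B = G + t·(A−G) with t = 8/9, so GB:BA = 8/9:1/9

GB:BA = 8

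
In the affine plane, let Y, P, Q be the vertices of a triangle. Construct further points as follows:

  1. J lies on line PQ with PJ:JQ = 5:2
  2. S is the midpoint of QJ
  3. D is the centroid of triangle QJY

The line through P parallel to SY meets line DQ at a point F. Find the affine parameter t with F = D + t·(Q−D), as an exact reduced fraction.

Work in coordinates with Y = (0, 0), P = (1, 0), Q = (0, 1).
1. J lies on line PQ with PJ:JQ = 5:2 ⇒ J = (2/7, 5/7)
2. S is the midpoint of QJ ⇒ S = (1/7, 6/7)
3. D is the centroid of triangle QJY ⇒ D = (2/21, 4/7)
through P parallel to SY: direction (-1/7, -6/7); meets DQ at F = (2/3, -2)
F = D + t·(Q−D) with t = -6

t = -6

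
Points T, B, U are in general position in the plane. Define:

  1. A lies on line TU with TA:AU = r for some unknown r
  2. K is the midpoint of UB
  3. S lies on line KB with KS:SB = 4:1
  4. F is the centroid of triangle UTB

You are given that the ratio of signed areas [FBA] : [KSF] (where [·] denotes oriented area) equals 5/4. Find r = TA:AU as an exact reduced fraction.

Work in coordinates with T = (0, 0), B = (1, 0), U = (0, 1).
1. With TA:AU = r, write λ = r/(r+1) so A = T + λ·(U−T); A is affine-linear in λ
2. K is the midpoint of UB ⇒ K = (1/2, 1/2)
3. S lies on line KB with KS:SB = 4:1 ⇒ S = (9/10, 1/10)
4. F is the centroid of triangle UTB ⇒ F = (1/3, 1/3)
Every point depending on A is an affine combination of A and λ-independent points, so each such coordinate is linear in λ; the λ² term in each signed area is a multiple of (U−T)×(U−T) = 0, so 2·[FBA] and 2·[KSF] are each linear in λ. Evaluating at λ=0 and λ=1:
  2·[FBA] = 2/3·λ − 1/3,   2·[KSF] = -2/15
So [FBA]:[KSF] = (2/3·λ − 1/3) / (-2/15). Setting this equal to 5/4:
  2/3·λ − 1/3 = 5/4·(-2/15)  ⇒  λ = 1/4
Then r = λ/(1−λ) = (1/4)/(3/4) = 1/3. Check: with r = 1/3, A = (0, 1/4) and [FBA]:[KSF] = 5/4 as required.

r = 1/3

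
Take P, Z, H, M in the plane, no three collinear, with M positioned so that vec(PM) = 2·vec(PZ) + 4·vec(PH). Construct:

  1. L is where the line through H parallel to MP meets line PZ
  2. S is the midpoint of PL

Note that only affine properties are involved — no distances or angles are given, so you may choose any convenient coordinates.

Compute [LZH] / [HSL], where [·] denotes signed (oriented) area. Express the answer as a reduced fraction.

Work in coordinates with P = (0, 0), Z = (1, 0), H = (0, 1), M = (2, 4).
1. L is where the line through H parallel to MP meets line PZ ⇒ L = (-1/2, 0)
2. S is the midpoint of PL ⇒ S = (-1/4, 0)
2·[LZH] = 3/2, 2·[HSL] = -1/4
[LZH]:[HSL] = 3/2:-1/4 = -6

[LZH]:[HSL] = -6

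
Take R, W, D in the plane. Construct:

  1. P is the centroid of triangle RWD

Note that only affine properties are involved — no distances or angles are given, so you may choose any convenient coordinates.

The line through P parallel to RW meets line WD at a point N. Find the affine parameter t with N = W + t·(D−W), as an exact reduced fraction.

Assign R = (0, 0), W = (1, 0), D = (0, 1) — the answer is frame-independent, so this choice is without loss of generality.
1. P is the centroid of triangle RWD ⇒ P = (1/3, 1/3)
through P parallel to RW: direction (1, 0); meets WD at N = (2/3, 1/3)
N = W + t·(D−W) with t = 1/3

t = 1/3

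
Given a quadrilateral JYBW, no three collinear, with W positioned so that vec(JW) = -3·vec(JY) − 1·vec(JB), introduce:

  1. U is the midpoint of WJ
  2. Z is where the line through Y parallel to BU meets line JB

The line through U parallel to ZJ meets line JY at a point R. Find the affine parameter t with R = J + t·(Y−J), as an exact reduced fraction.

Work in coordinates with J = (0, 0), Y = (1, 0), B = (0, 1), W = (-3, -1).
1. U is the midpoint of WJ ⇒ U = (-3/2, -1/2)
2. Z is where the line through Y parallel to BU meets line JB ⇒ Z = (0, -1)
through U parallel to ZJ: direction (0, 1); meets JY at R = (-3/2, 0)
R = J + t·(Y−J) with t = -3/2

t = -3/2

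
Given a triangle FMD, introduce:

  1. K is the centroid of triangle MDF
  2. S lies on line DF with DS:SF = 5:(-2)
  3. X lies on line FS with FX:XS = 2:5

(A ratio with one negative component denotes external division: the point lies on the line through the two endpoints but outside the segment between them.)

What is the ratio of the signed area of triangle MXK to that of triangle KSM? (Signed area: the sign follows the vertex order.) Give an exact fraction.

Set F = (0, 0), M = (1, 0), D = (0, 1); any affine frame gives the same invariant.
1. K is the centroid of triangle MDF ⇒ K = (1/3, 1/3)
2. S lies on line DF with DS:SF = 5:(-2) ⇒ S = (0, -2/3)
3. X lies on line FS with FX:XS = 2:5 ⇒ X = (0, -4/21)
2·[MXK] = -29/63, 2·[KSM] = 7/9
[MXK]:[KSM] = -29/63:7/9 = -29/49

[MXK]:[KSM] = -29/49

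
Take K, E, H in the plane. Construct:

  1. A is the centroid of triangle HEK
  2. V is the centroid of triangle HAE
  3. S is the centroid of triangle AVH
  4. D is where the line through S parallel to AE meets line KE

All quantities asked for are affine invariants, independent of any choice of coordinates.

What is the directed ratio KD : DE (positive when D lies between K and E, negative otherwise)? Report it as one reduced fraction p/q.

Set K = (0, 0), E = (1, 0), H = (0, 1); any affine frame gives the same invariant.
1. A is the centroid of triangle HEK ⇒ A = (1/3, 1/3)
2. V is the centroid of triangle HAE ⇒ V = (4/9, 4/9)
3. S is the centroid of triangle AVH ⇒ S = (7/27, 16/27)
4. D is where the line through S parallel to AE meets line KE ⇒ D = (13/9, 0)
D = K + t·(E−K) with t = 13/9, so KD:DE = t:(1−t) = 13/9:-4/9

KD:DE = -13/4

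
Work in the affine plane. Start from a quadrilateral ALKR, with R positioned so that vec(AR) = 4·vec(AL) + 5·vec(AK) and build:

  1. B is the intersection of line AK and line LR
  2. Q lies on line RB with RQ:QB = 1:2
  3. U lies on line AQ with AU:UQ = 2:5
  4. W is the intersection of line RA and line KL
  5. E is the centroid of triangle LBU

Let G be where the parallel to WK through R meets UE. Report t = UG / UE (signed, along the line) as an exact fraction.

Choose coordinates A = (0, 0), L = (1, 0), K = (0, 1), R = (4, 5).
1. B is the intersection of line AK and line LR ⇒ B = (0, -5/3)
2. Q lies on line RB with RQ:QB = 1:2 ⇒ Q = (8/3, 25/9)
3. U lies on line AQ with AU:UQ = 2:5 ⇒ U = (16/21, 50/63)
4. W is the intersection of line RA and line KL ⇒ W = (4/9, 5/9)
5. E is the centroid of triangle LBU ⇒ E = (37/63, -55/189)
through R parallel to WK: direction (-4/9, 4/9); meets UE at G = (61/34, 245/34)
G = U + t·(E−U) with t = -201/34

t = -201/34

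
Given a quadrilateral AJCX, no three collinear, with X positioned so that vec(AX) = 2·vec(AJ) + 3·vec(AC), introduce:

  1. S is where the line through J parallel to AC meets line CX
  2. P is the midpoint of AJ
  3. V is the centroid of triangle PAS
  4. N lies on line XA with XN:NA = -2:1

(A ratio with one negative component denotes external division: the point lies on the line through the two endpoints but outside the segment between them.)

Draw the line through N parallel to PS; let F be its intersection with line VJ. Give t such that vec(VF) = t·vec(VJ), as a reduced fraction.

Assign A = (0, 0), J = (1, 0), C = (0, 1), X = (2, 3) — the answer is frame-independent, so this choice is without loss of generality.
1. S is where the line through J parallel to AC meets line CX ⇒ S = (1, 2)
2. P is the midpoint of AJ ⇒ P = (1/2, 0)
3. V is the centroid of triangle PAS ⇒ V = (1/2, 2/3)
4. N lies on line XA with XN:NA = -2:1 ⇒ N = (-2, -3)
through N parallel to PS: direction (1/2, 2); meets VJ at F = (-11/16, 9/4)
F = V + t·(J−V) with t = -19/8

t = -19/8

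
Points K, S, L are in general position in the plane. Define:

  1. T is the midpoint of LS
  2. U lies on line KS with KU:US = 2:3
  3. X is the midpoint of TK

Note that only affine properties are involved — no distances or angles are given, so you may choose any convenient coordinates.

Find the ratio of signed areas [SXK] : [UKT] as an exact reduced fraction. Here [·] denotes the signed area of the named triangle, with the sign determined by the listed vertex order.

Work in coordinates with K = (0, 0), S = (1, 0), L = (0, 1).
1. T is the midpoint of LS ⇒ T = (1/2, 1/2)
2. U lies on line KS with KU:US = 2:3 ⇒ U = (2/5, 0)
3. X is the midpoint of TK ⇒ X = (1/4, 1/4)
2·[SXK] = 1/4, 2·[UKT] = -1/5
[SXK]:[UKT] = 1/4:-1/5 = -5/4

[SXK]:[UKT] = -5/4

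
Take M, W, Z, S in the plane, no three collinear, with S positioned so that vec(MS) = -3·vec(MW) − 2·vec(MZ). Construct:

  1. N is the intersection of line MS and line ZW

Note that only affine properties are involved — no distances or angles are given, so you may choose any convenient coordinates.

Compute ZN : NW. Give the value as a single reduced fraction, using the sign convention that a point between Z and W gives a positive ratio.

ZN:NW = 3/2

Assign M = (0, 0), W = (1, 0), Z = (0, 1), S = (-3, -2) — the answer is frame-independent, so this choice is without loss of generality.
1. N is the intersection of line MS and line ZW ⇒ N = (3/5, 2/5)
N = Z + t·(W−Z) with t = 3/5, so ZN:NW = t:(1−t) = 3/5:2/5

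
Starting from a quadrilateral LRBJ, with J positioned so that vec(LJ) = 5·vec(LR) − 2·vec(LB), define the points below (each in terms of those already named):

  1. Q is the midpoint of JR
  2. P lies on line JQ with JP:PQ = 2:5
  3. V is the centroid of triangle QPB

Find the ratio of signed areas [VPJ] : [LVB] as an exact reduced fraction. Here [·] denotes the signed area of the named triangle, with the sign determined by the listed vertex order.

[VPJ]:[LVB] = 1/26

Assign L = (0, 0), R = (1, 0), B = (0, 1), J = (5, -2) — the answer is frame-independent, so this choice is without loss of generality.
1. Q is the midpoint of JR ⇒ Q = (3, -1)
2. P lies on line JQ with JP:PQ = 2:5 ⇒ P = (31/7, -12/7)
3. V is the centroid of triangle QPB ⇒ V = (52/21, -4/7)
2·[VPJ] = 2/21, 2·[LVB] = 52/21
[VPJ]:[LVB] = 2/21:52/21 = 1/26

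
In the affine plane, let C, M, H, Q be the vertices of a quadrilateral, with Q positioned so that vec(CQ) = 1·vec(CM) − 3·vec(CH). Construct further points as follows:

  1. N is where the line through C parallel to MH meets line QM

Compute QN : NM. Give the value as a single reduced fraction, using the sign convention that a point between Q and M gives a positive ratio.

Work in coordinates with C = (0, 0), M = (1, 0), H = (0, 1), Q = (1, -3).
1. N is where the line through C parallel to MH meets line QM ⇒ N = (1, -1)
N = Q + t·(M−Q) with t = 2/3, so QN:NM = t:(1−t) = 2/3:1/3

QN:NM = 2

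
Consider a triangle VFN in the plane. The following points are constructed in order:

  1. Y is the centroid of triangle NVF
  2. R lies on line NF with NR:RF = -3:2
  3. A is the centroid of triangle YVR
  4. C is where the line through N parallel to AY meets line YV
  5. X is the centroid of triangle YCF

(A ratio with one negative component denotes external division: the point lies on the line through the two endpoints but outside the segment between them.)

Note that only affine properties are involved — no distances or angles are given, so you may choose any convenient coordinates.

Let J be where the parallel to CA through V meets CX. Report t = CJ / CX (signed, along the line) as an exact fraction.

Choose coordinates V = (0, 0), F = (1, 0), N = (0, 1).
1. Y is the centroid of triangle NVF ⇒ Y = (1/3, 1/3)
2. R lies on line NF with NR:RF = -3:2 ⇒ R = (3, -2)
3. A is the centroid of triangle YVR ⇒ A = (10/9, -5/9)
4. C is where the line through N parallel to AY meets line YV ⇒ C = (7/15, 7/15)
5. X is the centroid of triangle YCF ⇒ X = (3/5, 4/15)
through V parallel to CA: direction (29/45, -46/45); meets CX at J = (-203/15, 322/15)
J = C + t·(X−C) with t = -105

t = -105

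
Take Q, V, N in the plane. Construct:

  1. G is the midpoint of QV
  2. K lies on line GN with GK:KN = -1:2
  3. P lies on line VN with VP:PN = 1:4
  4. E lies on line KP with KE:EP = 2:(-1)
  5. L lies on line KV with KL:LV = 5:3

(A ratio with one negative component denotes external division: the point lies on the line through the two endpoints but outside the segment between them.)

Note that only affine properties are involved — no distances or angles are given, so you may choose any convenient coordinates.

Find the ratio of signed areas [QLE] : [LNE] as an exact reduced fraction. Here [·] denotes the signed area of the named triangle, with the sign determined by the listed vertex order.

[QLE]:[LNE] = -65/49

Work in coordinates with Q = (0, 0), V = (1, 0), N = (0, 1).
1. G is the midpoint of QV ⇒ G = (1/2, 0)
2. K lies on line GN with GK:KN = -1:2 ⇒ K = (1, -1)
3. P lies on line VN with VP:PN = 1:4 ⇒ P = (4/5, 1/5)
4. E lies on line KP with KE:EP = 2:(-1) ⇒ E = (3/5, 7/5)
5. L lies on line KV with KL:LV = 5:3 ⇒ L = (1, -3/8)
2·[QLE] = 13/8, 2·[LNE] = -49/40
[QLE]:[LNE] = 13/8:-49/40 = -65/49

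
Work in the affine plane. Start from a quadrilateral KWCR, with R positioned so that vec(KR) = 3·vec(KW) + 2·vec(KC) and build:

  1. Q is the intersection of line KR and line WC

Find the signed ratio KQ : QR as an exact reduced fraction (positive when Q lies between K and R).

KQ:QR = 1/4

Choose coordinates K = (0, 0), W = (1, 0), C = (0, 1), R = (3, 2).
1. Q is the intersection of line KR and line WC ⇒ Q = (3/5, 2/5)
Q = K + t·(R−K) with t = 1/5, so KQ:QR = t:(1−t) = 1/5:4/5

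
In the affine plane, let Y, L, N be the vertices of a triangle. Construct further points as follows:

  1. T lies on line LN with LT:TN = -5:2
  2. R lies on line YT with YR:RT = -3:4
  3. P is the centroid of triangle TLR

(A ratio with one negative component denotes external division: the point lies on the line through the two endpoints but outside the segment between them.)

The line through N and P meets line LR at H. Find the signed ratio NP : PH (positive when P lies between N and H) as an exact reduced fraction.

NP:PH = 4/5

Work in coordinates with Y = (0, 0), L = (1, 0), N = (0, 1).
1. T lies on line LN with LT:TN = -5:2 ⇒ T = (-2/3, 5/3)
2. R lies on line YT with YR:RT = -3:4 ⇒ R = (2, -5)
3. P is the centroid of triangle TLR ⇒ P = (7/9, -10/9)
line NP meets LR at H = (7/4, -15/4)
P = N + t·(H−N) with t = 4/9, so NP:PH = 4/9:5/9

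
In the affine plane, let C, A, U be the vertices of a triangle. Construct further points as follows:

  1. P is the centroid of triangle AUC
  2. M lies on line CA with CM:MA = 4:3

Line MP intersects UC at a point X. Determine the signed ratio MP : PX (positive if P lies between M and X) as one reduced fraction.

MP:PX = 5/7

Set C = (0, 0), A = (1, 0), U = (0, 1); any affine frame gives the same invariant.
1. P is the centroid of triangle AUC ⇒ P = (1/3, 1/3)
2. M lies on line CA with CM:MA = 4:3 ⇒ M = (4/7, 0)
line MP meets UC at X = (0, 4/5)
P = M + t·(X−M) with t = 5/12, so MP:PX = 5/12:7/12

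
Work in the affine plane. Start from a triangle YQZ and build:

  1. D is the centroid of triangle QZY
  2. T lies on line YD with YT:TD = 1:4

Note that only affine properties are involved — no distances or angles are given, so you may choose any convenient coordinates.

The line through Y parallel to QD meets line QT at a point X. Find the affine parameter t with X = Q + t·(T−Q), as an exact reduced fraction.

Work in coordinates with Y = (0, 0), Q = (1, 0), Z = (0, 1).
1. D is the centroid of triangle QZY ⇒ D = (1/3, 1/3)
2. T lies on line YD with YT:TD = 1:4 ⇒ T = (1/15, 1/15)
through Y parallel to QD: direction (-2/3, 1/3); meets QT at X = (-1/6, 1/12)
X = Q + t·(T−Q) with t = 5/4

t = 5/4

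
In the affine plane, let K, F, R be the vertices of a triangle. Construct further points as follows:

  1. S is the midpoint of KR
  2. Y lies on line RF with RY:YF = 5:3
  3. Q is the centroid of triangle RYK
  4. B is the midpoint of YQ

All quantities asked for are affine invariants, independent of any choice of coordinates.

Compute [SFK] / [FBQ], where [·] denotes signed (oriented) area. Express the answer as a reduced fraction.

[SFK]:[FBQ] = -8

Choose coordinates K = (0, 0), F = (1, 0), R = (0, 1).
1. S is the midpoint of KR ⇒ S = (0, 1/2)
2. Y lies on line RF with RY:YF = 5:3 ⇒ Y = (5/8, 3/8)
3. Q is the centroid of triangle RYK ⇒ Q = (5/24, 11/24)
4. B is the midpoint of YQ ⇒ B = (5/12, 5/12)
2·[SFK] = -1/2, 2·[FBQ] = 1/16
[SFK]:[FBQ] = -1/2:1/16 = -8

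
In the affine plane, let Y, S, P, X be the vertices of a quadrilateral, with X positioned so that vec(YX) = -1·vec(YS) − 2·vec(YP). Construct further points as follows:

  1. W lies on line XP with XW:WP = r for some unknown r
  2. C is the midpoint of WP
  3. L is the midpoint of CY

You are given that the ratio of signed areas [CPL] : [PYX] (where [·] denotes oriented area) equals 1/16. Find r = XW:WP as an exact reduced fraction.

Set Y = (0, 0), S = (1, 0), P = (0, 1), X = (-1, -2); any affine frame gives the same invariant.
1. With XW:WP = r, write λ = r/(r+1) so W = X + λ·(P−X); W is affine-linear in λ
2. C is the midpoint of WP ⇒ C is an affine combination of earlier points and hence also affine-linear in λ
3. L is the midpoint of CY ⇒ L is an affine combination of earlier points and hence also affine-linear in λ
Every point depending on W is an affine combination of W and λ-independent points, so each such coordinate is linear in λ; the λ² term in each signed area is a multiple of (P−X)×(P−X) = 0, so 2·[CPL] and 2·[PYX] are each linear in λ. Evaluating at λ=0 and λ=1:
  2·[CPL] = 1/4·λ − 1/4,   2·[PYX] = -1
So [CPL]:[PYX] = (1/4·λ − 1/4) / (-1). Setting this equal to 1/16:
  1/4·λ − 1/4 = 1/16·(-1)  ⇒  λ = 3/4
Then r = λ/(1−λ) = (3/4)/(1/4) = 3. Check: with r = 3, W = (-1/4, 1/4) and [CPL]:[PYX] = 1/16 as required.

r = 3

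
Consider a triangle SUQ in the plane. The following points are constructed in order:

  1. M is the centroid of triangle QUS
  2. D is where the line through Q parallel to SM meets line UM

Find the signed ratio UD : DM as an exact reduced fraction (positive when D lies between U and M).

Assign S = (0, 0), U = (1, 0), Q = (0, 1) — the answer is frame-independent, so this choice is without loss of generality.
1. M is the centroid of triangle QUS ⇒ M = (1/3, 1/3)
2. D is where the line through Q parallel to SM meets line UM ⇒ D = (-1/3, 2/3)
D = U + t·(M−U) with t = 2, so UD:DM = t:(1−t) = 2:-1

UD:DM = -2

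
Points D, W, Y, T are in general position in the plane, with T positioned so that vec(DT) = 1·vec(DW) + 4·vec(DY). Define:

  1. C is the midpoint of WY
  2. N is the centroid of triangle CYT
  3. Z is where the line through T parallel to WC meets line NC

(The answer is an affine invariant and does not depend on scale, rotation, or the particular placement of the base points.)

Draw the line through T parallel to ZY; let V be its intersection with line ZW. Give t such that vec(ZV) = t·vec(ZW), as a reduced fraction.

t = 1/2

Set D = (0, 0), W = (1, 0), Y = (0, 1), T = (1, 4); any affine frame gives the same invariant.
1. C is the midpoint of WY ⇒ C = (1/2, 1/2)
2. N is the centroid of triangle CYT ⇒ N = (1/2, 11/6)
3. Z is where the line through T parallel to WC meets line NC ⇒ Z = (1/2, 9/2)
through T parallel to ZY: direction (-1/2, -7/2); meets ZW at V = (3/4, 9/4)
V = Z + t·(W−Z) with t = 1/2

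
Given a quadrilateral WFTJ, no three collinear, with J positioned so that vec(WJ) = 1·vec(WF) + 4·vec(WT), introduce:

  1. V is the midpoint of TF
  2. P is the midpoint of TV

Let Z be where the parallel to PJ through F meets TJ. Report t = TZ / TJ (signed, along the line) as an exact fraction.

t = 4

Set W = (0, 0), F = (1, 0), T = (0, 1), J = (1, 4); any affine frame gives the same invariant.
1. V is the midpoint of TF ⇒ V = (1/2, 1/2)
2. P is the midpoint of TV ⇒ P = (1/4, 3/4)
through F parallel to PJ: direction (3/4, 13/4); meets TJ at Z = (4, 13)
Z = T + t·(J−T) with t = 4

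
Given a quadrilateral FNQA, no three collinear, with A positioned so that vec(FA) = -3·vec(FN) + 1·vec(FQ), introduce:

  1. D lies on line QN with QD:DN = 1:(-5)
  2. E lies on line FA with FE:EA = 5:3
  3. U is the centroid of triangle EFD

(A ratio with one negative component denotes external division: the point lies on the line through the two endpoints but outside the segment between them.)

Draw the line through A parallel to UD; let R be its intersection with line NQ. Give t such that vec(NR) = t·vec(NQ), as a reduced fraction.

t = 71/26

Set F = (0, 0), N = (1, 0), Q = (0, 1), A = (-3, 1); any affine frame gives the same invariant.
1. D lies on line QN with QD:DN = 1:(-5) ⇒ D = (-1/4, 5/4)
2. E lies on line FA with FE:EA = 5:3 ⇒ E = (-15/8, 5/8)
3. U is the centroid of triangle EFD ⇒ U = (-17/24, 5/8)
through A parallel to UD: direction (11/24, 5/8); meets NQ at R = (-45/26, 71/26)
R = N + t·(Q−N) with t = 71/26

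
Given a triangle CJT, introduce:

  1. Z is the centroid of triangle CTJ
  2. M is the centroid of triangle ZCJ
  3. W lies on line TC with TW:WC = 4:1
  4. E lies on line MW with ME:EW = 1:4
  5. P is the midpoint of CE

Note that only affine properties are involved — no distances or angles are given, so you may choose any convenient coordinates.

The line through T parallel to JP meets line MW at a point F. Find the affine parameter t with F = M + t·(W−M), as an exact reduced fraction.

Set C = (0, 0), J = (1, 0), T = (0, 1); any affine frame gives the same invariant.
1. Z is the centroid of triangle CTJ ⇒ Z = (1/3, 1/3)
2. M is the centroid of triangle ZCJ ⇒ M = (4/9, 1/9)
3. W lies on line TC with TW:WC = 4:1 ⇒ W = (0, 1/5)
4. E lies on line MW with ME:EW = 1:4 ⇒ E = (16/45, 29/225)
5. P is the midpoint of CE ⇒ P = (8/45, 29/450)
through T parallel to JP: direction (-37/45, 29/450); meets MW at F = (-296/45, 341/225)
F = M + t·(W−M) with t = 79/5

t = 79/5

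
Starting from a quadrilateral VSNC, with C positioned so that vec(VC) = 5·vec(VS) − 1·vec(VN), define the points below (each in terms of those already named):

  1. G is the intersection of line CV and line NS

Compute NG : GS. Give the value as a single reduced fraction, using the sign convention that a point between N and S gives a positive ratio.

NG:GS = -5

Set V = (0, 0), S = (1, 0), N = (0, 1), C = (5, -1); any affine frame gives the same invariant.
1. G is the intersection of line CV and line NS ⇒ G = (5/4, -1/4)
G = N + t·(S−N) with t = 5/4, so NG:GS = t:(1−t) = 5/4:-1/4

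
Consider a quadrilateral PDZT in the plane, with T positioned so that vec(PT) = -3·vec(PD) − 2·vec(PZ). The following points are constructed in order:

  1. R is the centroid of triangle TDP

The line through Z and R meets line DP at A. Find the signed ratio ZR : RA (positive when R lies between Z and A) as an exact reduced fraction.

Work in coordinates with P = (0, 0), D = (1, 0), Z = (0, 1), T = (-3, -2).
1. R is the centroid of triangle TDP ⇒ R = (-2/3, -2/3)
line ZR meets DP at A = (-2/5, 0)
R = Z + t·(A−Z) with t = 5/3, so ZR:RA = 5/3:-2/3

ZR:RA = -5/2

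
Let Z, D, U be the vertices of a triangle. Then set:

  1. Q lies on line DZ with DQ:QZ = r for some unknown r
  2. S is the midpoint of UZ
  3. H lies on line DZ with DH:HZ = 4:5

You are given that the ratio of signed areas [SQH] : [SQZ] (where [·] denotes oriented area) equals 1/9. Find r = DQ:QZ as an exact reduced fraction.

Set Z = (0, 0), D = (1, 0), U = (0, 1); any affine frame gives the same invariant.
1. With DQ:QZ = r, write λ = r/(r+1) so Q = D + λ·(Z−D); Q is affine-linear in λ
2. S is the midpoint of UZ ⇒ S = (0, 1/2)
3. H lies on line DZ with DH:HZ = 4:5 ⇒ H = (5/9, 0)
Every point depending on Q is an affine combination of Q and λ-independent points, so each such coordinate is linear in λ; the λ² term in each signed area is a multiple of (Z−D)×(Z−D) = 0, so 2·[SQH] and 2·[SQZ] are each linear in λ. Evaluating at λ=0 and λ=1:
  2·[SQH] = 1/2·λ − 2/9,   2·[SQZ] = 1/2·λ − 1/2
So [SQH]:[SQZ] = (1/2·λ − 2/9) / (1/2·λ − 1/2). Setting this equal to 1/9:
  1/2·λ − 2/9 = 1/9·(1/2·λ − 1/2)  ⇒  λ = 3/8
Then r = λ/(1−λ) = (3/8)/(5/8) = 3/5. Check: with r = 3/5, Q = (5/8, 0) and [SQH]:[SQZ] = 1/9 as required.

r = 3/5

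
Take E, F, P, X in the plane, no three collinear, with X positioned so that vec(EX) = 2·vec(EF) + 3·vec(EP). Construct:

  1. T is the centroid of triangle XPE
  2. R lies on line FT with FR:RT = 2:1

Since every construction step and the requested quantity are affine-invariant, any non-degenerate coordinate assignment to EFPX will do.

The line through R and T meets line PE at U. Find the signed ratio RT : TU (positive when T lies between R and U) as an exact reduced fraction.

RT:TU = 1/6

Choose coordinates E = (0, 0), F = (1, 0), P = (0, 1), X = (2, 3).
1. T is the centroid of triangle XPE ⇒ T = (2/3, 4/3)
2. R lies on line FT with FR:RT = 2:1 ⇒ R = (7/9, 8/9)
line RT meets PE at U = (0, 4)
T = R + t·(U−R) with t = 1/7, so RT:TU = 1/7:6/7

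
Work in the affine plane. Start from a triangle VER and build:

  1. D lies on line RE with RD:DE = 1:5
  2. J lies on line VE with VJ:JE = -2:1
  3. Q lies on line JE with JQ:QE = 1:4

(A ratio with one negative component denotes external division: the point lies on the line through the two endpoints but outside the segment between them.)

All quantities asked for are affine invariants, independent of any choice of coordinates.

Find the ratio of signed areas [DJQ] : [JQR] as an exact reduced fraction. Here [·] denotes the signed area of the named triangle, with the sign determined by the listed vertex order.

[DJQ]:[JQR] = 5/6

Assign V = (0, 0), E = (1, 0), R = (0, 1) — the answer is frame-independent, so this choice is without loss of generality.
1. D lies on line RE with RD:DE = 1:5 ⇒ D = (1/6, 5/6)
2. J lies on line VE with VJ:JE = -2:1 ⇒ J = (2, 0)
3. Q lies on line JE with JQ:QE = 1:4 ⇒ Q = (9/5, 0)
2·[DJQ] = -1/6, 2·[JQR] = -1/5
[DJQ]:[JQR] = -1/6:-1/5 = 5/6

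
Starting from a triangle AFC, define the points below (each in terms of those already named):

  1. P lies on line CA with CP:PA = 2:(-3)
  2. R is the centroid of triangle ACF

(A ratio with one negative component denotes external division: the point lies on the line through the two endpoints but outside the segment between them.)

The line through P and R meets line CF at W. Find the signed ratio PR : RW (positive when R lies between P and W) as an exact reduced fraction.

PR:RW = -7

Assign A = (0, 0), F = (1, 0), C = (0, 1) — the answer is frame-independent, so this choice is without loss of generality.
1. P lies on line CA with CP:PA = 2:(-3) ⇒ P = (0, 3)
2. R is the centroid of triangle ACF ⇒ R = (1/3, 1/3)
line PR meets CF at W = (2/7, 5/7)
R = P + t·(W−P) with t = 7/6, so PR:RW = 7/6:-1/6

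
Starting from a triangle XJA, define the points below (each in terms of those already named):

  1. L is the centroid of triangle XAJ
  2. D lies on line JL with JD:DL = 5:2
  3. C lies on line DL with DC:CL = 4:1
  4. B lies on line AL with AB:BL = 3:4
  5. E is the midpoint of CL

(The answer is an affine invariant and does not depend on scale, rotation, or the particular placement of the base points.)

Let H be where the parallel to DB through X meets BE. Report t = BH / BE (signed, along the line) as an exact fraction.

t = 125/18

Assign X = (0, 0), J = (1, 0), A = (0, 1) — the answer is frame-independent, so this choice is without loss of generality.
1. L is the centroid of triangle XAJ ⇒ L = (1/3, 1/3)
2. D lies on line JL with JD:DL = 5:2 ⇒ D = (11/21, 5/21)
3. C lies on line DL with DC:CL = 4:1 ⇒ C = (13/35, 11/35)
4. B lies on line AL with AB:BL = 3:4 ⇒ B = (1/7, 5/7)
5. E is the midpoint of CL ⇒ E = (37/105, 34/105)
through X parallel to DB: direction (-8/21, 10/21); meets BE at H = (302/189, -755/378)
H = B + t·(E−B) with t = 125/18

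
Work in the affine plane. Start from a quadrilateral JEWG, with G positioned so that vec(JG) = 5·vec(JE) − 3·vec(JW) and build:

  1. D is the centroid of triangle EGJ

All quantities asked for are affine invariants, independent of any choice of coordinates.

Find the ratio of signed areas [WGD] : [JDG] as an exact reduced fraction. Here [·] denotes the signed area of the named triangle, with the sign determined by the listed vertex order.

Set J = (0, 0), E = (1, 0), W = (0, 1), G = (5, -3); any affine frame gives the same invariant.
1. D is the centroid of triangle EGJ ⇒ D = (2, -1)
2·[WGD] = -2, 2·[JDG] = -1
[WGD]:[JDG] = -2:-1 = 2

[WGD]:[JDG] = 2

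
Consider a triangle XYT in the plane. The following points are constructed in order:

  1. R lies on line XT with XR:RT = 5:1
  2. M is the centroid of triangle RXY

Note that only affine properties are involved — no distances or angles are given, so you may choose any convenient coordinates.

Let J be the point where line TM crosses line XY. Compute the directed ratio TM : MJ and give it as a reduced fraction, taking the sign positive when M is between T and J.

Work in coordinates with X = (0, 0), Y = (1, 0), T = (0, 1).
1. R lies on line XT with XR:RT = 5:1 ⇒ R = (0, 5/6)
2. M is the centroid of triangle RXY ⇒ M = (1/3, 5/18)
line TM meets XY at J = (6/13, 0)
M = T + t·(J−T) with t = 13/18, so TM:MJ = 13/18:5/18

TM:MJ = 13/5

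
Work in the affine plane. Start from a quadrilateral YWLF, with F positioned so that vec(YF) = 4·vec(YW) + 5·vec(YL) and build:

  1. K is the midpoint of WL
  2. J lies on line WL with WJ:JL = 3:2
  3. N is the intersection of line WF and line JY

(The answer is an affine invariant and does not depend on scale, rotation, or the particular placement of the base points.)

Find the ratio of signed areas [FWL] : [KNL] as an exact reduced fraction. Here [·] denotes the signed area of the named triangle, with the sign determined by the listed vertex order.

Set Y = (0, 0), W = (1, 0), L = (0, 1), F = (4, 5); any affine frame gives the same invariant.
1. K is the midpoint of WL ⇒ K = (1/2, 1/2)
2. J lies on line WL with WJ:JL = 3:2 ⇒ J = (2/5, 3/5)
3. N is the intersection of line WF and line JY ⇒ N = (10, 15)
2·[FWL] = -8, 2·[KNL] = 12
[FWL]:[KNL] = -8:12 = -2/3

[FWL]:[KNL] = -2/3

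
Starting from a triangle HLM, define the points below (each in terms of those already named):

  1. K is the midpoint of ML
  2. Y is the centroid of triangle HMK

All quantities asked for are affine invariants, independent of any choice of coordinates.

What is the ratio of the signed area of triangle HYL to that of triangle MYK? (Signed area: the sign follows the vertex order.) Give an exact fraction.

[HYL]:[MYK] = -3

Work in coordinates with H = (0, 0), L = (1, 0), M = (0, 1).
1. K is the midpoint of ML ⇒ K = (1/2, 1/2)
2. Y is the centroid of triangle HMK ⇒ Y = (1/6, 1/2)
2·[HYL] = -1/2, 2·[MYK] = 1/6
[HYL]:[MYK] = -1/2:1/6 = -3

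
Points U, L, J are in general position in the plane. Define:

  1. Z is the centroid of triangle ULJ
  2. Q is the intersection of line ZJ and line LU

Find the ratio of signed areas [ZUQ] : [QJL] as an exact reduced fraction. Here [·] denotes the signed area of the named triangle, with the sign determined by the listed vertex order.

Set U = (0, 0), L = (1, 0), J = (0, 1); any affine frame gives the same invariant.
1. Z is the centroid of triangle ULJ ⇒ Z = (1/3, 1/3)
2. Q is the intersection of line ZJ and line LU ⇒ Q = (1/2, 0)
2·[ZUQ] = 1/6, 2·[QJL] = -1/2
[ZUQ]:[QJL] = 1/6:-1/2 = -1/3

[ZUQ]:[QJL] = -1/3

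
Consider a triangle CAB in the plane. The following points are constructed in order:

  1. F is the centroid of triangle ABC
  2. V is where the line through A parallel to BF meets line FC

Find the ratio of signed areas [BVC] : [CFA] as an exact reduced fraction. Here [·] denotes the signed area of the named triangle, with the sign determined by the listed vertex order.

Assign C = (0, 0), A = (1, 0), B = (0, 1) — the answer is frame-independent, so this choice is without loss of generality.
1. F is the centroid of triangle ABC ⇒ F = (1/3, 1/3)
2. V is where the line through A parallel to BF meets line FC ⇒ V = (2/3, 2/3)
2·[BVC] = -2/3, 2·[CFA] = -1/3
[BVC]:[CFA] = -2/3:-1/3 = 2

[BVC]:[CFA] = 2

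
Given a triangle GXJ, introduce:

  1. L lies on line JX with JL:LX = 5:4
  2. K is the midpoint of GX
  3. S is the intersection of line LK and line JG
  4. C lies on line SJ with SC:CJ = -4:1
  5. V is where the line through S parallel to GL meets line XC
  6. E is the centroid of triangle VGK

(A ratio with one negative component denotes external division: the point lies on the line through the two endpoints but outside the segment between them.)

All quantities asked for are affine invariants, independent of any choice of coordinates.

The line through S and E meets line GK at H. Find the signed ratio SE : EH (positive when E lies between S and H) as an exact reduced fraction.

SE:EH = 31/8

Assign G = (0, 0), X = (1, 0), J = (0, 1) — the answer is frame-independent, so this choice is without loss of generality.
1. L lies on line JX with JL:LX = 5:4 ⇒ L = (5/9, 4/9)
2. K is the midpoint of GX ⇒ K = (1/2, 0)
3. S is the intersection of line LK and line JG ⇒ S = (0, -4)
4. C lies on line SJ with SC:CJ = -4:1 ⇒ C = (0, 8/3)
5. V is where the line through S parallel to GL meets line XC ⇒ V = (25/13, -32/13)
6. E is the centroid of triangle VGK ⇒ E = (21/26, -32/39)
line SE meets GK at H = (63/62, 0)
E = S + t·(H−S) with t = 31/39, so SE:EH = 31/39:8/39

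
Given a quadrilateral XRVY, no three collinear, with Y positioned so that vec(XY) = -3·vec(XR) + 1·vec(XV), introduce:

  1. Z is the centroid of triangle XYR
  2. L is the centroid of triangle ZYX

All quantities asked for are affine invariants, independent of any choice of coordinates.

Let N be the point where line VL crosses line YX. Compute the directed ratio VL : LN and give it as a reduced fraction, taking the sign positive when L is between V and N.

Set X = (0, 0), R = (1, 0), V = (0, 1), Y = (-3, 1); any affine frame gives the same invariant.
1. Z is the centroid of triangle XYR ⇒ Z = (-2/3, 1/3)
2. L is the centroid of triangle ZYX ⇒ L = (-11/9, 4/9)
line VL meets YX at N = (-33/26, 11/26)
L = V + t·(N−V) with t = 26/27, so VL:LN = 26/27:1/27

VL:LN = 26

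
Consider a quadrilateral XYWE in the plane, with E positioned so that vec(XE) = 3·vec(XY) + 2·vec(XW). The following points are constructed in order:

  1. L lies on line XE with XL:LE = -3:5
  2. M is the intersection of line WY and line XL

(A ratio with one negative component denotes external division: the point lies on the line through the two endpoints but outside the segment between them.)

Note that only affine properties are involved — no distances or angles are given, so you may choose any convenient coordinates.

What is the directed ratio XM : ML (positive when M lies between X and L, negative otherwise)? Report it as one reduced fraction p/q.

Assign X = (0, 0), Y = (1, 0), W = (0, 1), E = (3, 2) — the answer is frame-independent, so this choice is without loss of generality.
1. L lies on line XE with XL:LE = -3:5 ⇒ L = (-9/2, -3)
2. M is the intersection of line WY and line XL ⇒ M = (3/5, 2/5)
M = X + t·(L−X) with t = -2/15, so XM:ML = t:(1−t) = -2/15:17/15

XM:ML = -2/17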